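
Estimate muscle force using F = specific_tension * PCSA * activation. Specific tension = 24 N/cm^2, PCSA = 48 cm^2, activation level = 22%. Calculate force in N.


F = sigma * PCSA * activation
F = 24 * 48 * 0.22
F = 253.4 N


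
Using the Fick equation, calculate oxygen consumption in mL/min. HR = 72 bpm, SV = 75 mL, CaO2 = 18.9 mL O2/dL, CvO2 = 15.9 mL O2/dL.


CO = HR*SV = 72*75/1000 = 5.4 L/min
a-v O2 diff = 18.9 - 15.9 = 3 mL/dL
VO2 = CO * (CaO2-CvO2) * 10 dL/L
VO2 = 5.4 * 3 * 10
VO2 = 162 mL/min


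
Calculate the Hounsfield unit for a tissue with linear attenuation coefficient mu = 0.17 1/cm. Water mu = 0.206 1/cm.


HU = ((mu_tissue - mu_water) / mu_water) * 1000
HU = ((0.17 - 0.206) / 0.206) * 1000
HU = -174.8


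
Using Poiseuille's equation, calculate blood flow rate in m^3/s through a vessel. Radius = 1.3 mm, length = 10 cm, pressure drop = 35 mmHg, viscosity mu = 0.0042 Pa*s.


Q = pi*r^4*dP / (8*mu*L)
r = 0.0013 m, L = 0.1 m
dP = 35 mmHg = 4666.27 Pa
Q = 1.2461e-05 m^3/s


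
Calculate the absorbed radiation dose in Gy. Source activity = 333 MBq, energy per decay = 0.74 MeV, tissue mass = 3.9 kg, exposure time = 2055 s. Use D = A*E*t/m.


A = 333 MBq = 3.3300e+08 Bq
E = 0.74 MeV = 1.18548e-13 J
D = A*E*t/m = 3.3300e+08*1.18548e-13*2055/3.9
D = 0.0208 Gy


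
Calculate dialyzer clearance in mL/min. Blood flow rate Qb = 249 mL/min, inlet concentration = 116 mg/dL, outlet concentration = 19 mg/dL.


K = Qb * (Cb_in - Cb_out) / Cb_in
K = 249 * (116 - 19) / 116
K = 208.2 mL/min


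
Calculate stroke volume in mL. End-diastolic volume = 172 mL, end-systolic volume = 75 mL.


SV = EDV - ESV
SV = 172 - 75
SV = 97 mL


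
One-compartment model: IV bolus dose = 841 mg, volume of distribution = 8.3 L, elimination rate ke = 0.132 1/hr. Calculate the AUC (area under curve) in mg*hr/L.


C0 = Dose/Vd = 841/8.3 = 101.325 mg/L
AUC = C0/ke = 101.325/0.132
AUC = 767.6 mg*hr/L


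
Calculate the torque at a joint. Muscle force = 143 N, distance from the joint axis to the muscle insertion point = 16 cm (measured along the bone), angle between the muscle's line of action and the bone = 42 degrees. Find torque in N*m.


Torque = F * d * sin(theta)   (moment arm = d*sin(theta))
d = 16 cm = 0.16 m
Torque = 143 * 0.16 * sin(42)
Torque = 15.31 N*m


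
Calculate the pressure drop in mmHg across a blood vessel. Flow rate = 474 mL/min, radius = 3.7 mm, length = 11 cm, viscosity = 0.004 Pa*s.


dP = 8*mu*L*Q / (pi*r^4)
Q = 474 mL/min = 7.9e-06 m^3/s
dP = 47.2295 Pa = 47.2295 / 133.322 mmHg = 0.3543 mmHg


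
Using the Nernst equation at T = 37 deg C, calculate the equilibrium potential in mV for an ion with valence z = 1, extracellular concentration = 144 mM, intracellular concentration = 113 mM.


E = (RT/(zF)) * ln(C_out/C_in)
T = 37 + 273.15 = 310.15 K
E = (8.314 * 310.15 / (1 * 96485)) * ln(144/113)
E = 6.479 mV


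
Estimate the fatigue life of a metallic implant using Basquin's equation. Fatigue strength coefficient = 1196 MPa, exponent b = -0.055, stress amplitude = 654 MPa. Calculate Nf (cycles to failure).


sigma_a = sigma_f' * (2Nf)^b
2Nf = (sigma_a/sigma_f')^(1/b)
2Nf = (654/1196)^(1/-0.055)
2Nf = 58401.772
Nf = 2.92e+04


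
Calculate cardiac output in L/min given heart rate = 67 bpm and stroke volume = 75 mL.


CO = HR * SV
CO = 67 * 75 / 1000
CO = 5.025 L/min


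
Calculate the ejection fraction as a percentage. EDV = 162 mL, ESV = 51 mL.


SV = EDV - ESV = 162 - 51 = 111 mL
EF = SV/EDV * 100 = 111/162 * 100
EF = 68.52%


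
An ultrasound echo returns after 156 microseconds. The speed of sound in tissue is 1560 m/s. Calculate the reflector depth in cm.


depth = c * t / 2
t = 156 us = 1.5600e-04 s
depth = 1560 * 1.5600e-04 / 2
depth = 0.12168 m = 12.168 cm


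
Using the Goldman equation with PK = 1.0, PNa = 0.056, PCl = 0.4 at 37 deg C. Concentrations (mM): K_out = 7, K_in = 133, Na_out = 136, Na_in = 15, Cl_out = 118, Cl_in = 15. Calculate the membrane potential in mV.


Vm = (RT/F)*ln((PK*Ko + PNa*Nao + PCl*Cli)/(PK*Ki + PNa*Nai + PCl*Clo))
Numer = 20.616, Denom = 181.04
Vm = -58.06 mV


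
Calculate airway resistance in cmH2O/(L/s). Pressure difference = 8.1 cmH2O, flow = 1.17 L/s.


R = dP / flow
R = 8.1 / 1.17
R = 6.923 cmH2O/(L/s)


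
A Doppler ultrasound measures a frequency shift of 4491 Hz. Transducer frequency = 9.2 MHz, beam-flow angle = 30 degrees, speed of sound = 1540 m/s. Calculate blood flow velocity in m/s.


v = fd * c / (2 * f0 * cos(theta))
v = 4491 * 1540 / (2 * 9.2000e+06 * cos(30))
v = 0.434 m/s


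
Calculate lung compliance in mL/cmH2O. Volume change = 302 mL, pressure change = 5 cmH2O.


C = dV / dP
C = 302 / 5
C = 60.4 mL/cmH2O


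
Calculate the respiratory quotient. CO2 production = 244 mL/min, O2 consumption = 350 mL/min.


RQ = VCO2 / VO2
RQ = 244 / 350
RQ = 0.6971


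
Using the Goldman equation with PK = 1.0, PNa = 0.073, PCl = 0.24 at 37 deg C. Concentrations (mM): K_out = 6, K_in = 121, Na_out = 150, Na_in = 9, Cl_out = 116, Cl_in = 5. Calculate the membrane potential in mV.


Vm = (RT/F)*ln((PK*Ko + PNa*Nao + PCl*Cli)/(PK*Ki + PNa*Nai + PCl*Clo))
Numer = 18.15, Denom = 149.497
Vm = -56.35 mV


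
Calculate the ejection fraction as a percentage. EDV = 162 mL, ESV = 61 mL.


SV = EDV - ESV = 162 - 61 = 101 mL
EF = SV/EDV * 100 = 101/162 * 100
EF = 62.35%


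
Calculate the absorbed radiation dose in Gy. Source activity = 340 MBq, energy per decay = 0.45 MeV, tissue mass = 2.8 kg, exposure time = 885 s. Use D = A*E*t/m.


A = 340 MBq = 3.4000e+08 Bq
E = 0.45 MeV = 7.209e-14 J
D = A*E*t/m = 3.4000e+08*7.209e-14*885/2.8
D = 0.007747 Gy


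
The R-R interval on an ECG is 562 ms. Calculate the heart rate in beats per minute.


HR = 60 / RR_interval(s)
RR = 562 ms = 0.562 s
HR = 60 / 0.562 = 106.8 bpm


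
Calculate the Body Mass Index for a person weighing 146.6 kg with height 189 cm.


BMI = weight / height^2
height = 189 cm = 1.89 m
BMI = 146.6 / 1.89^2
BMI = 41.04 kg/m^2


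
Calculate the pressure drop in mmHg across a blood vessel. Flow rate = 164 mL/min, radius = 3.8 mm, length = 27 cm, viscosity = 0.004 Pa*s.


dP = 8*mu*L*Q / (pi*r^4)
Q = 164 mL/min = 2.73333e-06 m^3/s
dP = 36.0514 Pa = 36.0514 / 133.322 mmHg = 0.2704 mmHg


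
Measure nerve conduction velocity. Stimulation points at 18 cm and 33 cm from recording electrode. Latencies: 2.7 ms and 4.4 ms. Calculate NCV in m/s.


Distance = (33 - 18) / 100 = 0.15 m
dt = (4.4 - 2.7) / 1000 = 0.0017 s
NCV = dist / dt = 88.24 m/s


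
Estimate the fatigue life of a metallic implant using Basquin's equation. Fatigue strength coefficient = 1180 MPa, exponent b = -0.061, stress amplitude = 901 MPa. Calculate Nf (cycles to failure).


sigma_a = sigma_f' * (2Nf)^b
2Nf = (sigma_a/sigma_f')^(1/b)
2Nf = (901/1180)^(1/-0.061)
2Nf = 83.293307
Nf = 41.65


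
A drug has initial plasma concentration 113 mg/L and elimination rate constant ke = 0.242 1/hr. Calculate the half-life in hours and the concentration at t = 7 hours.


t_half = ln(2) / ke = 0.693147 / 0.242 = 2.864 hr
C(t) = C0 * exp(-ke*t) = 113 * exp(-0.242*7)
C(7) = 20.77 mg/L


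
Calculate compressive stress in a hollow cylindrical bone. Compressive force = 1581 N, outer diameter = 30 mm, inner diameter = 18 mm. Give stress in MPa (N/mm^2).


A = pi*(r_o^2 - r_i^2)
r_o = 15 mm, r_i = 9 mm
A = 452.389 mm^2
sigma = F/A = 1581 / 452.389
sigma = 3.495 MPa


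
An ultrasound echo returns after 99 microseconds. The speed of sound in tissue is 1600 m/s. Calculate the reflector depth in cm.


depth = c * t / 2
t = 99 us = 9.9000e-05 s
depth = 1600 * 9.9000e-05 / 2
depth = 0.0792 m = 7.92 cm


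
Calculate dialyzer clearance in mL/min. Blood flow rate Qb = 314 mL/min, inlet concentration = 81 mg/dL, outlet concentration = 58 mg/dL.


K = Qb * (Cb_in - Cb_out) / Cb_in
K = 314 * (81 - 58) / 81
K = 89.16 mL/min


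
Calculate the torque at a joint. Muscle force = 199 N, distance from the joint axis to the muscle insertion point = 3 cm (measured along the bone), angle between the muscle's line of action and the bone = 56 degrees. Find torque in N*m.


Torque = F * d * sin(theta)   (moment arm = d*sin(theta))
d = 3 cm = 0.03 m
Torque = 199 * 0.03 * sin(56)
Torque = 4.949 N*m


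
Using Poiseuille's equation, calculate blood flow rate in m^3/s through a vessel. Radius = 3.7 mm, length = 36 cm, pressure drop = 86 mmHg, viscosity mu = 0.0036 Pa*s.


Q = pi*r^4*dP / (8*mu*L)
r = 0.0037 m, L = 0.36 m
dP = 86 mmHg = 11465.692 Pa
Q = 6.5112e-04 m^3/s


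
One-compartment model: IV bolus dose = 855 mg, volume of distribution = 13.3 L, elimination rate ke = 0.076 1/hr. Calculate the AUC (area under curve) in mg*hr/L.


C0 = Dose/Vd = 855/13.3 = 64.2857 mg/L
AUC = C0/ke = 64.2857/0.076
AUC = 845.9 mg*hr/L


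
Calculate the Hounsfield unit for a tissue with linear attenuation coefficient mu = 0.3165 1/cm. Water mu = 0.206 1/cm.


HU = ((mu_tissue - mu_water) / mu_water) * 1000
HU = ((0.3165 - 0.206) / 0.206) * 1000
HU = 536.4


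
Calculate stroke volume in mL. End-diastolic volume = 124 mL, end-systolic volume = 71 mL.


SV = EDV - ESV
SV = 124 - 71
SV = 53 mL


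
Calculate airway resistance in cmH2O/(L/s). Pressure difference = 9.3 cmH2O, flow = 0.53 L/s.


R = dP / flow
R = 9.3 / 0.53
R = 17.55 cmH2O/(L/s)


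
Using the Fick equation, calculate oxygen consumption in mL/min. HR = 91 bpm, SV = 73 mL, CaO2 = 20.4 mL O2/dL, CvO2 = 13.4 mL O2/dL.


CO = HR*SV = 91*73/1000 = 6.643 L/min
a-v O2 diff = 20.4 - 13.4 = 7 mL/dL
VO2 = CO * (CaO2-CvO2) * 10 dL/L
VO2 = 6.643 * 7 * 10
VO2 = 465 mL/min


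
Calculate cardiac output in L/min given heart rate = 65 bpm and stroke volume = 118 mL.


CO = HR * SV
CO = 65 * 118 / 1000
CO = 7.67 L/min


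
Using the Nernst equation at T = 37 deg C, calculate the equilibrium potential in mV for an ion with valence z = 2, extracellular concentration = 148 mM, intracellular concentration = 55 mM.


E = (RT/(zF)) * ln(C_out/C_in)
T = 37 + 273.15 = 310.15 K
E = (8.314 * 310.15 / (2 * 96485)) * ln(148/55)
E = 13.23 mV


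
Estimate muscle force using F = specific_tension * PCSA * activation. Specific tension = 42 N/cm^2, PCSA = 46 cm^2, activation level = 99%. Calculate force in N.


F = sigma * PCSA * activation
F = 42 * 46 * 0.99
F = 1913 N


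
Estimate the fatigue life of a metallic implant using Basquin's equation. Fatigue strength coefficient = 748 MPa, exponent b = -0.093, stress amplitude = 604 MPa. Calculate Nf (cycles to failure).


sigma_a = sigma_f' * (2Nf)^b
2Nf = (sigma_a/sigma_f')^(1/b)
2Nf = (604/748)^(1/-0.093)
2Nf = 9.9665471
Nf = 4.983


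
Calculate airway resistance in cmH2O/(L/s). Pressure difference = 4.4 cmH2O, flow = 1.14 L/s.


R = dP / flow
R = 4.4 / 1.14
R = 3.86 cmH2O/(L/s)


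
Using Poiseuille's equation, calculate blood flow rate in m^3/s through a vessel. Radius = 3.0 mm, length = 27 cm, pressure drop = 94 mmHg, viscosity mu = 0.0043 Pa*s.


Q = pi*r^4*dP / (8*mu*L)
r = 0.003 m, L = 0.27 m
dP = 94 mmHg = 12532.268 Pa
Q = 3.4335e-04 m^3/s


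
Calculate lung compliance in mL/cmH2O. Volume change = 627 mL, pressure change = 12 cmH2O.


C = dV / dP
C = 627 / 12
C = 52.25 mL/cmH2O


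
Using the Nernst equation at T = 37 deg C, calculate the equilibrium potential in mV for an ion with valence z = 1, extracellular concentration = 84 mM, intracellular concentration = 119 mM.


E = (RT/(zF)) * ln(C_out/C_in)
T = 37 + 273.15 = 310.15 K
E = (8.314 * 310.15 / (1 * 96485)) * ln(84/119)
E = -9.309 mV


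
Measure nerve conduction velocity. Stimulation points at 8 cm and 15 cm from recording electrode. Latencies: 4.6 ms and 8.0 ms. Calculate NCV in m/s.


Distance = (15 - 8) / 100 = 0.07 m
dt = (8.0 - 4.6) / 1000 = 0.0034 s
NCV = dist / dt = 20.59 m/s


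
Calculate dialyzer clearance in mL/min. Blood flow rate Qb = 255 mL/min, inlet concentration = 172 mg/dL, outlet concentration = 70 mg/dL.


K = Qb * (Cb_in - Cb_out) / Cb_in
K = 255 * (172 - 70) / 172
K = 151.2 mL/min


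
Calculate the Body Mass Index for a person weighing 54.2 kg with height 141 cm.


BMI = weight / height^2
height = 141 cm = 1.41 m
BMI = 54.2 / 1.41^2
BMI = 27.26 kg/m^2


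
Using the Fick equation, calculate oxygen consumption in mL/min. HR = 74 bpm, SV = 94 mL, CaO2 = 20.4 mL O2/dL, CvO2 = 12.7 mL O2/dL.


CO = HR*SV = 74*94/1000 = 6.956 L/min
a-v O2 diff = 20.4 - 12.7 = 7.7 mL/dL
VO2 = CO * (CaO2-CvO2) * 10 dL/L
VO2 = 6.956 * 7.7 * 10
VO2 = 535.6 mL/min


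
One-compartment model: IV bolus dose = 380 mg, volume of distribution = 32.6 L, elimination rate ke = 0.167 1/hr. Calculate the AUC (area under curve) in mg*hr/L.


C0 = Dose/Vd = 380/32.6 = 11.6564 mg/L
AUC = C0/ke = 11.6564/0.167
AUC = 69.8 mg*hr/L


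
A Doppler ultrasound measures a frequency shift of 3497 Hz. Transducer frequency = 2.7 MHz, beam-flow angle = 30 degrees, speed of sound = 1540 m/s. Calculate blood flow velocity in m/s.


v = fd * c / (2 * f0 * cos(theta))
v = 3497 * 1540 / (2 * 2.7000e+06 * cos(30))
v = 1.152 m/s


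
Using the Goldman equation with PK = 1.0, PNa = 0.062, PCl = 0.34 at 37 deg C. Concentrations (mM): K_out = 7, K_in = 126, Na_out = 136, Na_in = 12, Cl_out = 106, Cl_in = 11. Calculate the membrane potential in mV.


Vm = (RT/F)*ln((PK*Ko + PNa*Nao + PCl*Cli)/(PK*Ki + PNa*Nai + PCl*Clo))
Numer = 19.172, Denom = 162.784
Vm = -57.16 mV


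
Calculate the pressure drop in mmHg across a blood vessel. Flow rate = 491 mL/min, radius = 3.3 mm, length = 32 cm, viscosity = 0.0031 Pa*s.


dP = 8*mu*L*Q / (pi*r^4)
Q = 491 mL/min = 8.18333e-06 m^3/s
dP = 174.312 Pa = 174.312 / 133.322 mmHg = 1.307 mmHg


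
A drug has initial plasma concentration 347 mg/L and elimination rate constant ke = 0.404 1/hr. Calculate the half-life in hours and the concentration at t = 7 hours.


t_half = ln(2) / ke = 0.693147 / 0.404 = 1.716 hr
C(t) = C0 * exp(-ke*t) = 347 * exp(-0.404*7)
C(7) = 20.52 mg/L


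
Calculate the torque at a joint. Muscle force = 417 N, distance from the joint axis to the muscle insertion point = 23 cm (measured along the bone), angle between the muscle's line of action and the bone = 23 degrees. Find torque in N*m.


Torque = F * d * sin(theta)   (moment arm = d*sin(theta))
d = 23 cm = 0.23 m
Torque = 417 * 0.23 * sin(23)
Torque = 37.48 N*m


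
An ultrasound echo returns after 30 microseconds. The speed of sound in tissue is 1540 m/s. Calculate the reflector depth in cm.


depth = c * t / 2
t = 30 us = 3.0000e-05 s
depth = 1540 * 3.0000e-05 / 2
depth = 0.0231 m = 2.31 cm


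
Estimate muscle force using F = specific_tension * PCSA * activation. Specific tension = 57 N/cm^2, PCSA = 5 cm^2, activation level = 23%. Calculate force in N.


F = sigma * PCSA * activation
F = 57 * 5 * 0.23
F = 65.55 N


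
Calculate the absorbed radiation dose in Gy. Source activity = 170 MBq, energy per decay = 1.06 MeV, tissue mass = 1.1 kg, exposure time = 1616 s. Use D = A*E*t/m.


A = 170 MBq = 1.7000e+08 Bq
E = 1.06 MeV = 1.69812e-13 J
D = A*E*t/m = 1.7000e+08*1.69812e-13*1616/1.1
D = 0.04241 Gy


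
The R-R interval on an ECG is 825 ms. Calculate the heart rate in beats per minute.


HR = 60 / RR_interval(s)
RR = 825 ms = 0.825 s
HR = 60 / 0.825 = 72.73 bpm


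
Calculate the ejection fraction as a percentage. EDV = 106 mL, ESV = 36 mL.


SV = EDV - ESV = 106 - 36 = 70 mL
EF = SV/EDV * 100 = 70/106 * 100
EF = 66.04%


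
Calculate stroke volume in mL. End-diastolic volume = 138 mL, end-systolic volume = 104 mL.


SV = EDV - ESV
SV = 138 - 104
SV = 34 mL


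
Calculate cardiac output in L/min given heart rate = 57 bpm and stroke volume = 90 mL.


CO = HR * SV
CO = 57 * 90 / 1000
CO = 5.13 L/min


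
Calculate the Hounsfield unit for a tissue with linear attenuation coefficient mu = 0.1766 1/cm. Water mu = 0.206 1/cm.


HU = ((mu_tissue - mu_water) / mu_water) * 1000
HU = ((0.1766 - 0.206) / 0.206) * 1000
HU = -142.7


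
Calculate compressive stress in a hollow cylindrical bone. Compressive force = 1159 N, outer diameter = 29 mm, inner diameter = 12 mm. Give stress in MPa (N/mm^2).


A = pi*(r_o^2 - r_i^2)
r_o = 14.5 mm, r_i = 6 mm
A = 547.423 mm^2
sigma = F/A = 1159 / 547.423
sigma = 2.117 MPa


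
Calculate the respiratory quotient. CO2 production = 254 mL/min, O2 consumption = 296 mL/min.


RQ = VCO2 / VO2
RQ = 254 / 296
RQ = 0.8581


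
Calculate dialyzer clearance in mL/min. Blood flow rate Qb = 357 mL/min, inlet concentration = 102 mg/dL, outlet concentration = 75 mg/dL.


K = Qb * (Cb_in - Cb_out) / Cb_in
K = 357 * (102 - 75) / 102
K = 94.5 mL/min


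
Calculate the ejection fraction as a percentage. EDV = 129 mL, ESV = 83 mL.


SV = EDV - ESV = 129 - 83 = 46 mL
EF = SV/EDV * 100 = 46/129 * 100
EF = 35.66%


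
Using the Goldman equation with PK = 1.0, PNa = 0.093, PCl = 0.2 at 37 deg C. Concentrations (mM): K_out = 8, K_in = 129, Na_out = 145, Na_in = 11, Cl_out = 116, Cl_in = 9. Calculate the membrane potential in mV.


Vm = (RT/F)*ln((PK*Ko + PNa*Nao + PCl*Cli)/(PK*Ki + PNa*Nai + PCl*Clo))
Numer = 23.285, Denom = 153.223
Vm = -50.35 mV


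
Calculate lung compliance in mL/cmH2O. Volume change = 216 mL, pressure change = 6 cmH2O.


C = dV / dP
C = 216 / 6
C = 36 mL/cmH2O


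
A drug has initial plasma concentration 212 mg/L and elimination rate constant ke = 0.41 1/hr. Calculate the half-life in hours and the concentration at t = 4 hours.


t_half = ln(2) / ke = 0.693147 / 0.41 = 1.691 hr
C(t) = C0 * exp(-ke*t) = 212 * exp(-0.41*4)
C(4) = 41.12 mg/L


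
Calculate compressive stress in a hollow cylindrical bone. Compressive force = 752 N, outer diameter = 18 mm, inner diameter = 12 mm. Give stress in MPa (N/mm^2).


A = pi*(r_o^2 - r_i^2)
r_o = 9 mm, r_i = 6 mm
A = 141.372 mm^2
sigma = F/A = 752 / 141.372
sigma = 5.319 MPa


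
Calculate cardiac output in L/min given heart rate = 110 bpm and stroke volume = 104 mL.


CO = HR * SV
CO = 110 * 104 / 1000
CO = 11.44 L/min


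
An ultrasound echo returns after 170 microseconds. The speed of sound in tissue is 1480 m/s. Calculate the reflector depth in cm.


depth = c * t / 2
t = 170 us = 1.7000e-04 s
depth = 1480 * 1.7000e-04 / 2
depth = 0.1258 m = 12.58 cm


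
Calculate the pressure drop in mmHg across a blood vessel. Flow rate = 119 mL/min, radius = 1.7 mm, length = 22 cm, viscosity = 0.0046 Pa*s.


dP = 8*mu*L*Q / (pi*r^4)
Q = 119 mL/min = 1.98333e-06 m^3/s
dP = 611.956 Pa = 611.956 / 133.322 mmHg = 4.59 mmHg


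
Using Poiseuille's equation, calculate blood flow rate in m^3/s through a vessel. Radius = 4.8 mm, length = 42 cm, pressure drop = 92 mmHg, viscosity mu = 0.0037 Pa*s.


Q = pi*r^4*dP / (8*mu*L)
r = 0.0048 m, L = 0.42 m
dP = 92 mmHg = 12265.624 Pa
Q = 0.001645 m^3/s


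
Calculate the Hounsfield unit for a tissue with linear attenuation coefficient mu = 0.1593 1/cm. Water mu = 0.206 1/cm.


HU = ((mu_tissue - mu_water) / mu_water) * 1000
HU = ((0.1593 - 0.206) / 0.206) * 1000
HU = -226.7


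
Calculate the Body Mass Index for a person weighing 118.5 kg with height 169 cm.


BMI = weight / height^2
height = 169 cm = 1.69 m
BMI = 118.5 / 1.69^2
BMI = 41.49 kg/m^2


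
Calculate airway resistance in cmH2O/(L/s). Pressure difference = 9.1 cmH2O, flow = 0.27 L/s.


R = dP / flow
R = 9.1 / 0.27
R = 33.7 cmH2O/(L/s)


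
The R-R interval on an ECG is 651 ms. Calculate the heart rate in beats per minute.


HR = 60 / RR_interval(s)
RR = 651 ms = 0.651 s
HR = 60 / 0.651 = 92.17 bpm


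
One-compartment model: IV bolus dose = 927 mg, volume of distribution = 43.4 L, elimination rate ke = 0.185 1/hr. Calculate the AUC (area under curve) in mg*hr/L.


C0 = Dose/Vd = 927/43.4 = 21.3594 mg/L
AUC = C0/ke = 21.3594/0.185
AUC = 115.5 mg*hr/L


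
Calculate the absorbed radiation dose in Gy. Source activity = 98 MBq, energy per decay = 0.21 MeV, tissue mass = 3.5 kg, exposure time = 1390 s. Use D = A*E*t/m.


A = 98 MBq = 9.8000e+07 Bq
E = 0.21 MeV = 3.3642e-14 J
D = A*E*t/m = 9.8000e+07*3.3642e-14*1390/3.5
D = 0.001309 Gy


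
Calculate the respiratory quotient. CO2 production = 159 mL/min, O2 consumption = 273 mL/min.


RQ = VCO2 / VO2
RQ = 159 / 273
RQ = 0.5824


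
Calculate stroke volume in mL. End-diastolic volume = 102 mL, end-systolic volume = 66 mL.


SV = EDV - ESV
SV = 102 - 66
SV = 36 mL


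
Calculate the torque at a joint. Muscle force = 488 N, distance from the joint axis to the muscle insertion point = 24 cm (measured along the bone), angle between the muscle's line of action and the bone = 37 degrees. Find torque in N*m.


Torque = F * d * sin(theta)   (moment arm = d*sin(theta))
d = 24 cm = 0.24 m
Torque = 488 * 0.24 * sin(37)
Torque = 70.48 N*m


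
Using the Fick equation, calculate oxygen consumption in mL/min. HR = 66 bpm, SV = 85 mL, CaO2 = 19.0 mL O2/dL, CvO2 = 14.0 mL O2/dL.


CO = HR*SV = 66*85/1000 = 5.61 L/min
a-v O2 diff = 19.0 - 14.0 = 5 mL/dL
VO2 = CO * (CaO2-CvO2) * 10 dL/L
VO2 = 5.61 * 5 * 10
VO2 = 280.5 mL/min


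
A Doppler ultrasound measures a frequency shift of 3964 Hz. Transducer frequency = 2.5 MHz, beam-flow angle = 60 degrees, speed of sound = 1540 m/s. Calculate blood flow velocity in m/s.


v = fd * c / (2 * f0 * cos(theta))
v = 3964 * 1540 / (2 * 2.5000e+06 * cos(60))
v = 2.442 m/s


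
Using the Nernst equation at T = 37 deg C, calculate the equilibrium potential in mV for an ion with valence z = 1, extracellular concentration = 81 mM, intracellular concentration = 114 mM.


E = (RT/(zF)) * ln(C_out/C_in)
T = 37 + 273.15 = 310.15 K
E = (8.314 * 310.15 / (1 * 96485)) * ln(81/114)
E = -9.133 mV


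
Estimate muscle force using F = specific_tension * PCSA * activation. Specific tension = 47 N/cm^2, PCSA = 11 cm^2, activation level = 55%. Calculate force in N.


F = sigma * PCSA * activation
F = 47 * 11 * 0.55
F = 284.4 N


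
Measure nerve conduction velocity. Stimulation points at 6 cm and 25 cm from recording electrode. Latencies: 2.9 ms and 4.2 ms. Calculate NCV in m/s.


Distance = (25 - 6) / 100 = 0.19 m
dt = (4.2 - 2.9) / 1000 = 0.0013 s
NCV = dist / dt = 146.2 m/s


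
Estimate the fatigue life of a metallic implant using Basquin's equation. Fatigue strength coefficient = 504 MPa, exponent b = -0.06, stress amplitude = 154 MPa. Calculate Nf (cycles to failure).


sigma_a = sigma_f' * (2Nf)^b
2Nf = (sigma_a/sigma_f')^(1/b)
2Nf = (154/504)^(1/-0.06)
2Nf = 3.8179502e+08
Nf = 1.9090e+08


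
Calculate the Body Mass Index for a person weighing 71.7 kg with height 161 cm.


BMI = weight / height^2
height = 161 cm = 1.61 m
BMI = 71.7 / 1.61^2
BMI = 27.66 kg/m^2


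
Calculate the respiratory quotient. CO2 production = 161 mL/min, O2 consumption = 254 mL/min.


RQ = VCO2 / VO2
RQ = 161 / 254
RQ = 0.6339


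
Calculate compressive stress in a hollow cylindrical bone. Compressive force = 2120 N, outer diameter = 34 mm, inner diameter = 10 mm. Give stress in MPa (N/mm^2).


A = pi*(r_o^2 - r_i^2)
r_o = 17 mm, r_i = 5 mm
A = 829.38 mm^2
sigma = F/A = 2120 / 829.38
sigma = 2.556 MPa


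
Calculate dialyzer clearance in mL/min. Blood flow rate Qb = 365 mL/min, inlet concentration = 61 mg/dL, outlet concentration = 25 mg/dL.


K = Qb * (Cb_in - Cb_out) / Cb_in
K = 365 * (61 - 25) / 61
K = 215.4 mL/min


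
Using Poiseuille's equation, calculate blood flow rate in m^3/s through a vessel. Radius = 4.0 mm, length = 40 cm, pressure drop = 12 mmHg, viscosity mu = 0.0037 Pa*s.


Q = pi*r^4*dP / (8*mu*L)
r = 0.004 m, L = 0.4 m
dP = 12 mmHg = 1599.864 Pa
Q = 1.0867e-04 m^3/s


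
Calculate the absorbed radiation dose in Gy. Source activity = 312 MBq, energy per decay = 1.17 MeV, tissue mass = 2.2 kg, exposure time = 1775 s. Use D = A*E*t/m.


A = 312 MBq = 3.1200e+08 Bq
E = 1.17 MeV = 1.87434e-13 J
D = A*E*t/m = 3.1200e+08*1.87434e-13*1775/2.2
D = 0.04718 Gy


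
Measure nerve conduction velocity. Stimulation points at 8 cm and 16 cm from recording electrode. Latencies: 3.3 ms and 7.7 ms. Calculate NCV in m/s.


Distance = (16 - 8) / 100 = 0.08 m
dt = (7.7 - 3.3) / 1000 = 0.0044 s
NCV = dist / dt = 18.18 m/s


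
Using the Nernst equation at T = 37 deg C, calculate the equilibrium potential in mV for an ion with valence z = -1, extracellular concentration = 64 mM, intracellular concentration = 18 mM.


E = (RT/(zF)) * ln(C_out/C_in)
T = 37 + 273.15 = 310.15 K
E = (8.314 * 310.15 / (-1 * 96485)) * ln(64/18)
E = -33.9 mV


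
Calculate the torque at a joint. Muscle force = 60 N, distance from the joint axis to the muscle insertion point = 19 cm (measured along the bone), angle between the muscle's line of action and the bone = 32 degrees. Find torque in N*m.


Torque = F * d * sin(theta)   (moment arm = d*sin(theta))
d = 19 cm = 0.19 m
Torque = 60 * 0.19 * sin(32)
Torque = 6.041 N*m


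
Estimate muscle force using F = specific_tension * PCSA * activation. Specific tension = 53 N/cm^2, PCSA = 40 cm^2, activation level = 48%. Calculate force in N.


F = sigma * PCSA * activation
F = 53 * 40 * 0.48
F = 1018 N


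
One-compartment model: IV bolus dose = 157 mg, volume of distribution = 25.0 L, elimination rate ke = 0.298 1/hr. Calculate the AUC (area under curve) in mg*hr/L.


C0 = Dose/Vd = 157/25.0 = 6.28 mg/L
AUC = C0/ke = 6.28/0.298
AUC = 21.07 mg*hr/L


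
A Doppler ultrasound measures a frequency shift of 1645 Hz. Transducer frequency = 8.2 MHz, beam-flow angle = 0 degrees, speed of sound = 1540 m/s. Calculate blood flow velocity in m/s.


v = fd * c / (2 * f0 * cos(theta))
v = 1645 * 1540 / (2 * 8.2000e+06 * cos(0))
v = 0.1545 m/s


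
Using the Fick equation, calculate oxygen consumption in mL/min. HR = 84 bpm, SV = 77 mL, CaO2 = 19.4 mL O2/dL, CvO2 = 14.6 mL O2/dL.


CO = HR*SV = 84*77/1000 = 6.468 L/min
a-v O2 diff = 19.4 - 14.6 = 4.8 mL/dL
VO2 = CO * (CaO2-CvO2) * 10 dL/L
VO2 = 6.468 * 4.8 * 10
VO2 = 310.5 mL/min


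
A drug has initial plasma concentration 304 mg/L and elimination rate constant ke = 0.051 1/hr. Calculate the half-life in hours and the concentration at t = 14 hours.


t_half = ln(2) / ke = 0.693147 / 0.051 = 13.59 hr
C(t) = C0 * exp(-ke*t) = 304 * exp(-0.051*14)
C(14) = 148.9 mg/L


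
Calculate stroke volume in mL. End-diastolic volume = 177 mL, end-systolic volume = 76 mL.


SV = EDV - ESV
SV = 177 - 76
SV = 101 mL


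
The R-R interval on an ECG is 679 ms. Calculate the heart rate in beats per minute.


HR = 60 / RR_interval(s)
RR = 679 ms = 0.679 s
HR = 60 / 0.679 = 88.37 bpm


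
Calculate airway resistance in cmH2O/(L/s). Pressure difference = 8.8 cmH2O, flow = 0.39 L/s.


R = dP / flow
R = 8.8 / 0.39
R = 22.56 cmH2O/(L/s)


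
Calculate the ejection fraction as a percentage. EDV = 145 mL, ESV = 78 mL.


SV = EDV - ESV = 145 - 78 = 67 mL
EF = SV/EDV * 100 = 67/145 * 100
EF = 46.21%


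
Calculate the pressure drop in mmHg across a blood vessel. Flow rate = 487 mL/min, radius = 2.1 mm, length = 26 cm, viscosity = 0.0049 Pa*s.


dP = 8*mu*L*Q / (pi*r^4)
Q = 487 mL/min = 8.11667e-06 m^3/s
dP = 1353.97 Pa = 1353.97 / 133.322 mmHg = 10.16 mmHg


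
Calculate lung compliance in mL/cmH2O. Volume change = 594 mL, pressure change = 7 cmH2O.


C = dV / dP
C = 594 / 7
C = 84.86 mL/cmH2O


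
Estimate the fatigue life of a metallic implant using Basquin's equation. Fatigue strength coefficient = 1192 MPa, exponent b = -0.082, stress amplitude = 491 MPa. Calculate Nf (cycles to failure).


sigma_a = sigma_f' * (2Nf)^b
2Nf = (sigma_a/sigma_f')^(1/b)
2Nf = (491/1192)^(1/-0.082)
2Nf = 49830.714
Nf = 2.492e+04


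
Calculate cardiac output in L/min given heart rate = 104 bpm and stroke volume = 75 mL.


CO = HR * SV
CO = 104 * 75 / 1000
CO = 7.8 L/min


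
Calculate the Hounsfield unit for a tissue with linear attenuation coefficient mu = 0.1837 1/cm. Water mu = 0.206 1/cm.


HU = ((mu_tissue - mu_water) / mu_water) * 1000
HU = ((0.1837 - 0.206) / 0.206) * 1000
HU = -108.3


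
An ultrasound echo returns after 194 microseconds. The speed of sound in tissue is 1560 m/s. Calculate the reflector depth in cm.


depth = c * t / 2
t = 194 us = 1.9400e-04 s
depth = 1560 * 1.9400e-04 / 2
depth = 0.15132 m = 15.132 cm


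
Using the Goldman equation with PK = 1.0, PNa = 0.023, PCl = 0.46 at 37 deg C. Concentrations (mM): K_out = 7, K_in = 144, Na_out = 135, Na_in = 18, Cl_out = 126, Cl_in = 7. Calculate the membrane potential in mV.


Vm = (RT/F)*ln((PK*Ko + PNa*Nao + PCl*Cli)/(PK*Ki + PNa*Nai + PCl*Clo))
Numer = 13.325, Denom = 202.374
Vm = -72.71 mV


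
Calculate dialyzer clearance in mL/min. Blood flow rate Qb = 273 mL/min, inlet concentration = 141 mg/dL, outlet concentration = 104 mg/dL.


K = Qb * (Cb_in - Cb_out) / Cb_in
K = 273 * (141 - 104) / 141
K = 71.64 mL/min


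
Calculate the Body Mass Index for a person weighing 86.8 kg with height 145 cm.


BMI = weight / height^2
height = 145 cm = 1.45 m
BMI = 86.8 / 1.45^2
BMI = 41.28 kg/m^2


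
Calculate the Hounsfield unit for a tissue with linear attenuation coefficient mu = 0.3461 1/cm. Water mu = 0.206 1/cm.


HU = ((mu_tissue - mu_water) / mu_water) * 1000
HU = ((0.3461 - 0.206) / 0.206) * 1000
HU = 680.1


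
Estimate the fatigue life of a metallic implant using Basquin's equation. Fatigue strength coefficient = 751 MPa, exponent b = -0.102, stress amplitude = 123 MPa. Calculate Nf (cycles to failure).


sigma_a = sigma_f' * (2Nf)^b
2Nf = (sigma_a/sigma_f')^(1/b)
2Nf = (123/751)^(1/-0.102)
2Nf = 50498980
Nf = 2.5249e+07


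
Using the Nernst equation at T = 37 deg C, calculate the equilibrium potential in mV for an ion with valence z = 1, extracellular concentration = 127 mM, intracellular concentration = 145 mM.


E = (RT/(zF)) * ln(C_out/C_in)
T = 37 + 273.15 = 310.15 K
E = (8.314 * 310.15 / (1 * 96485)) * ln(127/145)
E = -3.542 mV


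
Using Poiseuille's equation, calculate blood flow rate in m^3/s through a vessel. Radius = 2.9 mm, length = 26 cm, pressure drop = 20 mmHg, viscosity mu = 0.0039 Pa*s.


Q = pi*r^4*dP / (8*mu*L)
r = 0.0029 m, L = 0.26 m
dP = 20 mmHg = 2666.44 Pa
Q = 7.3037e-05 m^3/s


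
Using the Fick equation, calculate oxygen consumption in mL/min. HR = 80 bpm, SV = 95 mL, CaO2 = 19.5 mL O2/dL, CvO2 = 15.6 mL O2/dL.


CO = HR*SV = 80*95/1000 = 7.6 L/min
a-v O2 diff = 19.5 - 15.6 = 3.9 mL/dL
VO2 = CO * (CaO2-CvO2) * 10 dL/L
VO2 = 7.6 * 3.9 * 10
VO2 = 296.4 mL/min


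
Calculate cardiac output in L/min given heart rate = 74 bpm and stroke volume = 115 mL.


CO = HR * SV
CO = 74 * 115 / 1000
CO = 8.51 L/min


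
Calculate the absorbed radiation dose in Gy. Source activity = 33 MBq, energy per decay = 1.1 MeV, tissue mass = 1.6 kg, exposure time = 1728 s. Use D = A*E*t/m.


A = 33 MBq = 3.3000e+07 Bq
E = 1.1 MeV = 1.7622e-13 J
D = A*E*t/m = 3.3000e+07*1.7622e-13*1728/1.6
D = 0.00628 Gy


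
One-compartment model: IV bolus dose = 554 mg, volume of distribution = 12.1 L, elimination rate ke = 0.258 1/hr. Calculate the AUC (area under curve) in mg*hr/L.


C0 = Dose/Vd = 554/12.1 = 45.7851 mg/L
AUC = C0/ke = 45.7851/0.258
AUC = 177.5 mg*hr/L


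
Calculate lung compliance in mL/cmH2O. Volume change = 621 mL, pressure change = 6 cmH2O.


C = dV / dP
C = 621 / 6
C = 103.5 mL/cmH2O


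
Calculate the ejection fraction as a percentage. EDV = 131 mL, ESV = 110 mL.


SV = EDV - ESV = 131 - 110 = 21 mL
EF = SV/EDV * 100 = 21/131 * 100
EF = 16.03%


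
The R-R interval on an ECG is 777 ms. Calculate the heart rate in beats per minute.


HR = 60 / RR_interval(s)
RR = 777 ms = 0.777 s
HR = 60 / 0.777 = 77.22 bpm


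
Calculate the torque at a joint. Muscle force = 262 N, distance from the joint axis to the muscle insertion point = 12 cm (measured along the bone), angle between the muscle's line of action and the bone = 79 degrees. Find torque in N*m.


Torque = F * d * sin(theta)   (moment arm = d*sin(theta))
d = 12 cm = 0.12 m
Torque = 262 * 0.12 * sin(79)
Torque = 30.86 N*m


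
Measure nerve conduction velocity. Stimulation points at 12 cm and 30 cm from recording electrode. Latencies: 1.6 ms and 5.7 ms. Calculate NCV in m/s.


Distance = (30 - 12) / 100 = 0.18 m
dt = (5.7 - 1.6) / 1000 = 0.0041 s
NCV = dist / dt = 43.9 m/s


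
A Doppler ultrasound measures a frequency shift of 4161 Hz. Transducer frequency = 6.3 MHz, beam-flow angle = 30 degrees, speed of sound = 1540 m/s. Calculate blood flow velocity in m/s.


v = fd * c / (2 * f0 * cos(theta))
v = 4161 * 1540 / (2 * 6.3000e+06 * cos(30))
v = 0.5872 m/s


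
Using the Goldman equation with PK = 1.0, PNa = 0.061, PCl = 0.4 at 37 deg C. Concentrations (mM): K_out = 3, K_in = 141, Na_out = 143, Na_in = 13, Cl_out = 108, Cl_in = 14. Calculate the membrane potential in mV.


Vm = (RT/F)*ln((PK*Ko + PNa*Nao + PCl*Cli)/(PK*Ki + PNa*Nai + PCl*Clo))
Numer = 17.323, Denom = 184.993
Vm = -63.29 mV


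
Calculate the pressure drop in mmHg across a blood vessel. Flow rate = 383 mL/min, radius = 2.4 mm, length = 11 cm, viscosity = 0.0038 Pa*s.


dP = 8*mu*L*Q / (pi*r^4)
Q = 383 mL/min = 6.38333e-06 m^3/s
dP = 204.795 Pa = 204.795 / 133.322 mmHg = 1.536 mmHg


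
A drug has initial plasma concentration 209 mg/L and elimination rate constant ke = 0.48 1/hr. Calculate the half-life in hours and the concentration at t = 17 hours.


t_half = ln(2) / ke = 0.693147 / 0.48 = 1.444 hr
C(t) = C0 * exp(-ke*t) = 209 * exp(-0.48*17)
C(17) = 0.05975 mg/L


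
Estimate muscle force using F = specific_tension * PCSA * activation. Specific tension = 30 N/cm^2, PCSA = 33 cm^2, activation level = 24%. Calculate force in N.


F = sigma * PCSA * activation
F = 30 * 33 * 0.24
F = 237.6 N


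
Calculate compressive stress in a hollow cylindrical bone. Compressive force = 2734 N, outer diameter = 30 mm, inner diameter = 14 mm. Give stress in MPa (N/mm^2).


A = pi*(r_o^2 - r_i^2)
r_o = 15 mm, r_i = 7 mm
A = 552.92 mm^2
sigma = F/A = 2734 / 552.92
sigma = 4.945 MPa


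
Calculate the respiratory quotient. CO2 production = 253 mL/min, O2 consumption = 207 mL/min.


RQ = VCO2 / VO2
RQ = 253 / 207
RQ = 1.222


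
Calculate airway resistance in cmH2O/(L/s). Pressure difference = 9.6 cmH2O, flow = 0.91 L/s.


R = dP / flow
R = 9.6 / 0.91
R = 10.55 cmH2O/(L/s)


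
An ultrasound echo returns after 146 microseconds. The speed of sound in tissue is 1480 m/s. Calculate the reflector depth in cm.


depth = c * t / 2
t = 146 us = 1.4600e-04 s
depth = 1480 * 1.4600e-04 / 2
depth = 0.10804 m = 10.804 cm


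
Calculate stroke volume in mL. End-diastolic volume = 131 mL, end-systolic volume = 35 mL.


SV = EDV - ESV
SV = 131 - 35
SV = 96 mL


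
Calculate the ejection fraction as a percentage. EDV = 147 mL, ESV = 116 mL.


SV = EDV - ESV = 147 - 116 = 31 mL
EF = SV/EDV * 100 = 31/147 * 100
EF = 21.09%


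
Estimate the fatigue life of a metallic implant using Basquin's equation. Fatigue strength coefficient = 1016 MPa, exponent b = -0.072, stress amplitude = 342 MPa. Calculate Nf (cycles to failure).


sigma_a = sigma_f' * (2Nf)^b
2Nf = (sigma_a/sigma_f')^(1/b)
2Nf = (342/1016)^(1/-0.072)
2Nf = 3694924.6
Nf = 1.8475e+06


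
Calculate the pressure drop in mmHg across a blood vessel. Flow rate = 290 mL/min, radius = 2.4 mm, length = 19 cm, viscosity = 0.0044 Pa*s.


dP = 8*mu*L*Q / (pi*r^4)
Q = 290 mL/min = 4.83333e-06 m^3/s
dP = 310.133 Pa = 310.133 / 133.322 mmHg = 2.326 mmHg


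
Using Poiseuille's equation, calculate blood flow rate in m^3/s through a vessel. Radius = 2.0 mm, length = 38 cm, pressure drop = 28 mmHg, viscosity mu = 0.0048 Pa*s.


Q = pi*r^4*dP / (8*mu*L)
r = 0.002 m, L = 0.38 m
dP = 28 mmHg = 3733.016 Pa
Q = 1.2859e-05 m^3/s


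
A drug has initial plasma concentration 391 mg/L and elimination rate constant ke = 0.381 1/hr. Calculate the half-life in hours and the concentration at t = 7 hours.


t_half = ln(2) / ke = 0.693147 / 0.381 = 1.819 hr
C(t) = C0 * exp(-ke*t) = 391 * exp(-0.381*7)
C(7) = 27.16 mg/L


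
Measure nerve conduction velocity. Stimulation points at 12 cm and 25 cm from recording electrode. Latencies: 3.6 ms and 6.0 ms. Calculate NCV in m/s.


Distance = (25 - 12) / 100 = 0.13 m
dt = (6.0 - 3.6) / 1000 = 0.0024 s
NCV = dist / dt = 54.17 m/s


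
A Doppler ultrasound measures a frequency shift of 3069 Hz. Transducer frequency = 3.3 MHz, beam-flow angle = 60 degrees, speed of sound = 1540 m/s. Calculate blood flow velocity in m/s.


v = fd * c / (2 * f0 * cos(theta))
v = 3069 * 1540 / (2 * 3.3000e+06 * cos(60))
v = 1.432 m/s


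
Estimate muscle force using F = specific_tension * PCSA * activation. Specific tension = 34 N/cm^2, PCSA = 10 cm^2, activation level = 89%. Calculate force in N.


F = sigma * PCSA * activation
F = 34 * 10 * 0.89
F = 302.6 N


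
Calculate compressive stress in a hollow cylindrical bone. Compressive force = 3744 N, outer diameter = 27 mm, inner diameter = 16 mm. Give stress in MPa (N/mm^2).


A = pi*(r_o^2 - r_i^2)
r_o = 13.5 mm, r_i = 8 mm
A = 371.493 mm^2
sigma = F/A = 3744 / 371.493
sigma = 10.08 MPa


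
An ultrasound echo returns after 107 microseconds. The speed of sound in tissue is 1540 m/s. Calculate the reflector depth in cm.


depth = c * t / 2
t = 107 us = 1.0700e-04 s
depth = 1540 * 1.0700e-04 / 2
depth = 0.08239 m = 8.239 cm


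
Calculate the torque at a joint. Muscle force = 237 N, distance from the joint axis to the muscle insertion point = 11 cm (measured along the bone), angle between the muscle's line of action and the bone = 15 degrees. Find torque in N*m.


Torque = F * d * sin(theta)   (moment arm = d*sin(theta))
d = 11 cm = 0.11 m
Torque = 237 * 0.11 * sin(15)
Torque = 6.747 N*m


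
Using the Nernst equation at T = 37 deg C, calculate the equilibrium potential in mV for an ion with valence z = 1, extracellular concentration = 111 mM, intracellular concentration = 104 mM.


E = (RT/(zF)) * ln(C_out/C_in)
T = 37 + 273.15 = 310.15 K
E = (8.314 * 310.15 / (1 * 96485)) * ln(111/104)
E = 1.741 mV


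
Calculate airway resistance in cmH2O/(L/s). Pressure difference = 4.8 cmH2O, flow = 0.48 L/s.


R = dP / flow
R = 4.8 / 0.48
R = 10 cmH2O/(L/s)


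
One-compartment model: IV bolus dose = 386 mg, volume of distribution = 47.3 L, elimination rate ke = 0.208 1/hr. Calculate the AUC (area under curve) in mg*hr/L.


C0 = Dose/Vd = 386/47.3 = 8.16068 mg/L
AUC = C0/ke = 8.16068/0.208
AUC = 39.23 mg*hr/L


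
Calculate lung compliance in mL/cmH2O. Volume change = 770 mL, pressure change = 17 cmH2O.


C = dV / dP
C = 770 / 17
C = 45.29 mL/cmH2O


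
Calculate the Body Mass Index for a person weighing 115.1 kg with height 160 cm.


BMI = weight / height^2
height = 160 cm = 1.6 m
BMI = 115.1 / 1.6^2
BMI = 44.96 kg/m^2


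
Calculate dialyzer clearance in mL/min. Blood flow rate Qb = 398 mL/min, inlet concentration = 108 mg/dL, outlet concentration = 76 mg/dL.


K = Qb * (Cb_in - Cb_out) / Cb_in
K = 398 * (108 - 76) / 108
K = 117.9 mL/min


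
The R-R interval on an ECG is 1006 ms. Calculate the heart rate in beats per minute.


HR = 60 / RR_interval(s)
RR = 1006 ms = 1.006 s
HR = 60 / 1.006 = 59.64 bpm


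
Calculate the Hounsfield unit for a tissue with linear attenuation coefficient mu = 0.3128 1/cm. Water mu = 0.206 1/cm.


HU = ((mu_tissue - mu_water) / mu_water) * 1000
HU = ((0.3128 - 0.206) / 0.206) * 1000
HU = 518.4


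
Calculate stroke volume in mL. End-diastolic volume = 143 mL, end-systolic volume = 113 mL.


SV = EDV - ESV
SV = 143 - 113
SV = 30 mL


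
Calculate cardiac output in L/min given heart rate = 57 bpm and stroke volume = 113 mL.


CO = HR * SV
CO = 57 * 113 / 1000
CO = 6.441 L/min
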